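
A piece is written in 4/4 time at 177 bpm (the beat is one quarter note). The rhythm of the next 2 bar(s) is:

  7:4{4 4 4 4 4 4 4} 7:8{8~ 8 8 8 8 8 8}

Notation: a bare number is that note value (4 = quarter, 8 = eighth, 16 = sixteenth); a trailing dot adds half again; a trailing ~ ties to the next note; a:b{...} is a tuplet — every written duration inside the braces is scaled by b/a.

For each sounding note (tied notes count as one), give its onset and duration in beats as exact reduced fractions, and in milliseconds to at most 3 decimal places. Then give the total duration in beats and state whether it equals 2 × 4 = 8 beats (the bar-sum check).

1) 0.0ms=0b +193.705ms=4/7b
2) 193.705ms=4/7b +193.705ms=4/7b
3) 387.409ms=8/7b +193.705ms=4/7b
4) 581.114ms=12/7b +193.705ms=4/7b
5) 774.818ms=16/7b +193.705ms=4/7b
6) 968.523ms=20/7b +193.705ms=4/7b
7) 1162.228ms=24/7b +193.705ms=4/7b
8) 1355.932ms=4b +387.409ms=8/7b
9) 1743.341ms=36/7b +193.705ms=4/7b
10) 1937.046ms=40/7b +193.705ms=4/7b
11) 2130.751ms=44/7b +193.705ms=4/7b
12) 2324.455ms=48/7b +193.705ms=4/7b
13) 2518.16ms=52/7b +193.705ms=4/7b
Σ=8b of 8 (177bpm 4/4) — PASS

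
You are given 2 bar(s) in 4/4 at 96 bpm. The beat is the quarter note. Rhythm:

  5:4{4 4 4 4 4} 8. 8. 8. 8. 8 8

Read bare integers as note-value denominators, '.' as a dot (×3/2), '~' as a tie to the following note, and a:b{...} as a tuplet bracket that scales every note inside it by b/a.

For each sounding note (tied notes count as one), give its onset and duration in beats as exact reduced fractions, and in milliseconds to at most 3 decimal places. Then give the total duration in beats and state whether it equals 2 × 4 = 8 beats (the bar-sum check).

1) 0.0ms=0b +500.0ms=4/5b
2) 500.0ms=4/5b +500.0ms=4/5b
3) 1000.0ms=8/5b +500.0ms=4/5b
4) 1500.0ms=12/5b +500.0ms=4/5b
5) 2000.0ms=16/5b +500.0ms=4/5b
6) 2500.0ms=4b +468.75ms=3/4b
7) 2968.75ms=19/4b +468.75ms=3/4b
8) 3437.5ms=11/2b +468.75ms=3/4b
9) 3906.25ms=25/4b +468.75ms=3/4b
10) 4375.0ms=7b +312.5ms=1/2b
11) 4687.5ms=15/2b +312.5ms=1/2b
Σ=8b of 8 (96bpm 4/4) — PASS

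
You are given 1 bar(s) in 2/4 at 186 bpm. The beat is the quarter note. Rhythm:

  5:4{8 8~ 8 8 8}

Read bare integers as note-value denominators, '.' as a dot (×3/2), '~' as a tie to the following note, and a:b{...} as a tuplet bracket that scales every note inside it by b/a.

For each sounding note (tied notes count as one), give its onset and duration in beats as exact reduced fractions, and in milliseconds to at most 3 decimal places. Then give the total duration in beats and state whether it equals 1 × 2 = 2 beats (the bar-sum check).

1) 0.0ms=0b +129.032ms=2/5b
2) 129.032ms=2/5b +258.065ms=4/5b
3) 387.097ms=6/5b +129.032ms=2/5b
4) 516.129ms=8/5b +129.032ms=2/5b
Σ=2b of 2 (186bpm 2/4) — PASS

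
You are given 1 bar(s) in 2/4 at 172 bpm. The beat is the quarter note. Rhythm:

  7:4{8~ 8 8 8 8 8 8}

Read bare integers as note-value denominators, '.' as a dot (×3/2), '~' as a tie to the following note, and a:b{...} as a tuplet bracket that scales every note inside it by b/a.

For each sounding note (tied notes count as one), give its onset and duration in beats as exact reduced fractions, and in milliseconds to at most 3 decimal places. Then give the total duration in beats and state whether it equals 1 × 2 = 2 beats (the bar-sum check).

1) 0.0ms=0b +199.336ms=4/7b
2) 199.336ms=4/7b +99.668ms=2/7b
3) 299.003ms=6/7b +99.668ms=2/7b
4) 398.671ms=8/7b +99.668ms=2/7b
5) 498.339ms=10/7b +99.668ms=2/7b
6) 598.007ms=12/7b +99.668ms=2/7b
Σ=2b of 2 (172bpm 2/4) — PASS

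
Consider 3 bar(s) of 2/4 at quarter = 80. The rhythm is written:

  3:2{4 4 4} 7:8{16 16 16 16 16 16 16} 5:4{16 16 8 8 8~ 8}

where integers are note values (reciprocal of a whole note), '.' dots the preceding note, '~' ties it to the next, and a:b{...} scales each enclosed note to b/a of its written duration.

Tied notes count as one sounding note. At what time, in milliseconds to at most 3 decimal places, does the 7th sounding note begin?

1. 0.0ms @ 0 + 500.0ms (2/3)
2. 500.0ms @ 2/3 + 500.0ms (2/3)
3. 1000.0ms @ 4/3 + 500.0ms (2/3)
4. 1500.0ms @ 2 + 214.286ms (2/7)
5. 1714.286ms @ 16/7 + 214.286ms (2/7)
6. 1928.571ms @ 18/7 + 214.286ms (2/7)
7. 2142.857ms @ 20/7 + 214.286ms (2/7)
8. 2357.143ms @ 22/7 + 214.286ms (2/7)
9. 2571.429ms @ 24/7 + 214.286ms (2/7)
10. 2785.714ms @ 26/7 + 214.286ms (2/7)
11. 3000.0ms @ 4 + 150.0ms (1/5)
12. 3150.0ms @ 21/5 + 150.0ms (1/5)
13. 3300.0ms @ 22/5 + 300.0ms (2/5)
14. 3600.0ms @ 24/5 + 300.0ms (2/5)
15. 3900.0ms @ 26/5 + 600.0ms (4/5)

note 7 onset = 20/7b = 2142.857ms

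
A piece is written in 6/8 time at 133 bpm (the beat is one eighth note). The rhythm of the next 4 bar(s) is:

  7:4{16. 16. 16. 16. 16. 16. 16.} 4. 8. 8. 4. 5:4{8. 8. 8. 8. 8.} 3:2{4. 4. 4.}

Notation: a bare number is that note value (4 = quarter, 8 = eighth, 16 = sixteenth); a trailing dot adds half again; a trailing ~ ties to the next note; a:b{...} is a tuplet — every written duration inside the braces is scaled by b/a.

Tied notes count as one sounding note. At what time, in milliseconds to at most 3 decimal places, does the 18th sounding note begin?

1. 0.0ms @ 0 + 193.34ms (3/7)
2. 193.34ms @ 3/7 + 193.34ms (3/7)
3. 386.681ms @ 6/7 + 193.34ms (3/7)
4. 580.021ms @ 9/7 + 193.34ms (3/7)
5. 773.362ms @ 12/7 + 193.34ms (3/7)
6. 966.702ms @ 15/7 + 193.34ms (3/7)
7. 1160.043ms @ 18/7 + 193.34ms (3/7)
8. 1353.383ms @ 3 + 1353.383ms (3)
9. 2706.767ms @ 6 + 676.692ms (3/2)
10. 3383.459ms @ 15/2 + 676.692ms (3/2)
11. 4060.15ms @ 9 + 1353.383ms (3)
12. 5413.534ms @ 12 + 541.353ms (6/5)
13. 5954.887ms @ 66/5 + 541.353ms (6/5)
14. 6496.241ms @ 72/5 + 541.353ms (6/5)
15. 7037.594ms @ 78/5 + 541.353ms (6/5)
16. 7578.947ms @ 84/5 + 541.353ms (6/5)
17. 8120.301ms @ 18 + 902.256ms (2)
18. 9022.556ms @ 20 + 902.256ms (2)
19. 9924.812ms @ 22 + 902.256ms (2)

note 18 onset = 20b = 9022.556ms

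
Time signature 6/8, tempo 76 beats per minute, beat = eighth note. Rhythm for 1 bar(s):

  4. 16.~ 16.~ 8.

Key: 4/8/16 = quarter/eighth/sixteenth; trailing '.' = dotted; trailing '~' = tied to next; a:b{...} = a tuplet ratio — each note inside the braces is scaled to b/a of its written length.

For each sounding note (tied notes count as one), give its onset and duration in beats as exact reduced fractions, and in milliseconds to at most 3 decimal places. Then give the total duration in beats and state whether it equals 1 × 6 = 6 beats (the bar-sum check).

1) 0.0ms=0b +2368.421ms=3b
2) 2368.421ms=3b +2368.421ms=3b
Σ=6b of 6 (76bpm 6/8) — PASS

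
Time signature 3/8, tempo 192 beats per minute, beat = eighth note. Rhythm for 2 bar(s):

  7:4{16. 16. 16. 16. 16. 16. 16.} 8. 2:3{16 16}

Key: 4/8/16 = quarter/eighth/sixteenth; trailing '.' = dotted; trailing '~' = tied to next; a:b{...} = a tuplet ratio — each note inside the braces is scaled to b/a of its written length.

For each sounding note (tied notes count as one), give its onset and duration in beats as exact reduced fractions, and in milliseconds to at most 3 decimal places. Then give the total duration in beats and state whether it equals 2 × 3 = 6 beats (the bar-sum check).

1) 0.0ms=0b +133.929ms=3/7b
2) 133.929ms=3/7b +133.929ms=3/7b
3) 267.857ms=6/7b +133.929ms=3/7b
4) 401.786ms=9/7b +133.929ms=3/7b
5) 535.714ms=12/7b +133.929ms=3/7b
6) 669.643ms=15/7b +133.929ms=3/7b
7) 803.571ms=18/7b +133.929ms=3/7b
8) 937.5ms=3b +468.75ms=3/2b
9) 1406.25ms=9/2b +234.375ms=3/4b
10) 1640.625ms=21/4b +234.375ms=3/4b
Σ=6b of 6 (192bpm 3/8) — PASS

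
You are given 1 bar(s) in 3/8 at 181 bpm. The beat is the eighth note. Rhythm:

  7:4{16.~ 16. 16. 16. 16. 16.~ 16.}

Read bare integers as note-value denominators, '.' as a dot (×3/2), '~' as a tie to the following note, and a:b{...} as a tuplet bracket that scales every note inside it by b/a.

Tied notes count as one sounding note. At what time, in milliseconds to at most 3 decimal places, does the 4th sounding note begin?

note 4 onset = 12/7b = 568.272ms

1. 0.0ms @ 0 + 284.136ms (6/7)
2. 284.136ms @ 6/7 + 142.068ms (3/7)
3. 426.204ms @ 9/7 + 142.068ms (3/7)
4. 568.272ms @ 12/7 + 142.068ms (3/7)
5. 710.339ms @ 15/7 + 284.136ms (6/7)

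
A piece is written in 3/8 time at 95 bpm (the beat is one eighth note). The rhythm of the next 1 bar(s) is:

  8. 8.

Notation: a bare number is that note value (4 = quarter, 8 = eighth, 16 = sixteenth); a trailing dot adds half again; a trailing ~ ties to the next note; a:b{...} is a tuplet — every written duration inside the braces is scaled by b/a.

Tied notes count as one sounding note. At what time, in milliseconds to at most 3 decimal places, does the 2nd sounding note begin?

note 2 onset = 3/2b = 947.368ms

1. 0.0ms @ 0 + 947.368ms (3/2)
2. 947.368ms @ 3/2 + 947.368ms (3/2)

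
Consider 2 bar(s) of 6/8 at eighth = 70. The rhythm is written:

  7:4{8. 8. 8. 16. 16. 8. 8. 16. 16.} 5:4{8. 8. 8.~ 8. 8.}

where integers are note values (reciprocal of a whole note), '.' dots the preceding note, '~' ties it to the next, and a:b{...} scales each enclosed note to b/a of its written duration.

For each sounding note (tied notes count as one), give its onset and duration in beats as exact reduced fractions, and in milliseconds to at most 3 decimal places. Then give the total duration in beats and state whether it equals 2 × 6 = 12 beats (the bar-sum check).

1) 0.0ms=0b +734.694ms=6/7b
2) 734.694ms=6/7b +734.694ms=6/7b
3) 1469.388ms=12/7b +734.694ms=6/7b
4) 2204.082ms=18/7b +367.347ms=3/7b
5) 2571.429ms=3b +367.347ms=3/7b
6) 2938.776ms=24/7b +734.694ms=6/7b
7) 3673.469ms=30/7b +734.694ms=6/7b
8) 4408.163ms=36/7b +367.347ms=3/7b
9) 4775.51ms=39/7b +367.347ms=3/7b
10) 5142.857ms=6b +1028.571ms=6/5b
11) 6171.429ms=36/5b +1028.571ms=6/5b
12) 7200.0ms=42/5b +2057.143ms=12/5b
13) 9257.143ms=54/5b +1028.571ms=6/5b
Σ=12b of 12 (70bpm 6/8) — PASS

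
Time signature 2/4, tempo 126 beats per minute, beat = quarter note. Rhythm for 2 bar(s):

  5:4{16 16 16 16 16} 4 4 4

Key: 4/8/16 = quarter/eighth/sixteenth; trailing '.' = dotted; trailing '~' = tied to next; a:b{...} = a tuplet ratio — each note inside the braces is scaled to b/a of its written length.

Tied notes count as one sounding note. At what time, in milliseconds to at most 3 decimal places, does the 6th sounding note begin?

note 6 onset = 1b = 476.19ms

1. 0.0ms @ 0 + 95.238ms (1/5)
2. 95.238ms @ 1/5 + 95.238ms (1/5)
3. 190.476ms @ 2/5 + 95.238ms (1/5)
4. 285.714ms @ 3/5 + 95.238ms (1/5)
5. 380.952ms @ 4/5 + 95.238ms (1/5)
6. 476.19ms @ 1 + 476.19ms (1)
7. 952.381ms @ 2 + 476.19ms (1)
8. 1428.571ms @ 3 + 476.19ms (1)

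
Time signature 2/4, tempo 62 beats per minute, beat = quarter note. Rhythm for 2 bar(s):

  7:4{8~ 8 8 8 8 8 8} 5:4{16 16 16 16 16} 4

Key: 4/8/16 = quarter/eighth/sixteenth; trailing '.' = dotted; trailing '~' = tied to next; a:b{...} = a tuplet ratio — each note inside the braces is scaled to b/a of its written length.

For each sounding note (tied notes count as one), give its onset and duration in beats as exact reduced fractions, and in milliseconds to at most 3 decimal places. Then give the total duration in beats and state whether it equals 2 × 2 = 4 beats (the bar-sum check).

1) 0.0ms=0b +552.995ms=4/7b
2) 552.995ms=4/7b +276.498ms=2/7b
3) 829.493ms=6/7b +276.498ms=2/7b
4) 1105.991ms=8/7b +276.498ms=2/7b
5) 1382.488ms=10/7b +276.498ms=2/7b
6) 1658.986ms=12/7b +276.498ms=2/7b
7) 1935.484ms=2b +193.548ms=1/5b
8) 2129.032ms=11/5b +193.548ms=1/5b
9) 2322.581ms=12/5b +193.548ms=1/5b
10) 2516.129ms=13/5b +193.548ms=1/5b
11) 2709.677ms=14/5b +193.548ms=1/5b
12) 2903.226ms=3b +967.742ms=1b
Σ=4b of 4 (62bpm 2/4) — PASS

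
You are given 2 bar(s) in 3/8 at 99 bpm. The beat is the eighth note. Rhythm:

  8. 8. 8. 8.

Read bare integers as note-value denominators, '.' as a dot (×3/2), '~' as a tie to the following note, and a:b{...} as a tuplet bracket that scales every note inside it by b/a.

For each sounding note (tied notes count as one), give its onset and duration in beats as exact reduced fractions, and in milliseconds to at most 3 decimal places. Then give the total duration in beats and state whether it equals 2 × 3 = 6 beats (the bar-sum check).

1) 0.0ms=0b +909.091ms=3/2b
2) 909.091ms=3/2b +909.091ms=3/2b
3) 1818.182ms=3b +909.091ms=3/2b
4) 2727.273ms=9/2b +909.091ms=3/2b
Σ=6b of 6 (99bpm 3/8) — PASS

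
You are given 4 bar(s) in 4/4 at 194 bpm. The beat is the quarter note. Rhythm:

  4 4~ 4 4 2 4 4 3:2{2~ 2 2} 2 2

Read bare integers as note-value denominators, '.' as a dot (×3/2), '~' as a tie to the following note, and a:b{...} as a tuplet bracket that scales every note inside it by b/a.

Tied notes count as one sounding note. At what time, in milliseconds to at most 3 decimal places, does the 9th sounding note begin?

note 9 onset = 12b = 3711.34ms

1. 0.0ms @ 0 + 309.278ms (1)
2. 309.278ms @ 1 + 618.557ms (2)
3. 927.835ms @ 3 + 309.278ms (1)
4. 1237.113ms @ 4 + 618.557ms (2)
5. 1855.67ms @ 6 + 309.278ms (1)
6. 2164.948ms @ 7 + 309.278ms (1)
7. 2474.227ms @ 8 + 824.742ms (8/3)
8. 3298.969ms @ 32/3 + 412.371ms (4/3)
9. 3711.34ms @ 12 + 618.557ms (2)
10. 4329.897ms @ 14 + 618.557ms (2)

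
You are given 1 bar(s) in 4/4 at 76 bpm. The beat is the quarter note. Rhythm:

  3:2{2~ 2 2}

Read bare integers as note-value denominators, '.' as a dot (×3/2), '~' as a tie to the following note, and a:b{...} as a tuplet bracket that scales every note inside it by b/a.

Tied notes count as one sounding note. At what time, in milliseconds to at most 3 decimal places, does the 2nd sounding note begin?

note 2 onset = 8/3b = 2105.263ms

1. 0.0ms @ 0 + 2105.263ms (8/3)
2. 2105.263ms @ 8/3 + 1052.632ms (4/3)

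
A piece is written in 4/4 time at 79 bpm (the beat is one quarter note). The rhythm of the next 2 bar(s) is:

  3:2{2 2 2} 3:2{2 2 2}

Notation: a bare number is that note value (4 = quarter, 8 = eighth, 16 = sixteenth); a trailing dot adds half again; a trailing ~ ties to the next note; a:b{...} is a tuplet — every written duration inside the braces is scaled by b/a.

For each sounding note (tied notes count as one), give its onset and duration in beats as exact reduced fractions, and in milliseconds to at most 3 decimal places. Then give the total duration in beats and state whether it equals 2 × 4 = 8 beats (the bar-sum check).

1) 0.0ms=0b +1012.658ms=4/3b
2) 1012.658ms=4/3b +1012.658ms=4/3b
3) 2025.316ms=8/3b +1012.658ms=4/3b
4) 3037.975ms=4b +1012.658ms=4/3b
5) 4050.633ms=16/3b +1012.658ms=4/3b
6) 5063.291ms=20/3b +1012.658ms=4/3b
Σ=8b of 8 (79bpm 4/4) — PASS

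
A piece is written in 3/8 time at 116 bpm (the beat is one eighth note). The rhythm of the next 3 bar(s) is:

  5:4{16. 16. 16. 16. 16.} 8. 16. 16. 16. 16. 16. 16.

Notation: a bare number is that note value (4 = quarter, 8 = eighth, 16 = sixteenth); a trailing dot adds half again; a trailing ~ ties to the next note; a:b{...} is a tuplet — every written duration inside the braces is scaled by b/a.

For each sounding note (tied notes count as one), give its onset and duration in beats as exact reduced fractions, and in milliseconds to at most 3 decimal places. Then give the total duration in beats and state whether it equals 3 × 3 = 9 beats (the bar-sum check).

1) 0.0ms=0b +310.345ms=3/5b
2) 310.345ms=3/5b +310.345ms=3/5b
3) 620.69ms=6/5b +310.345ms=3/5b
4) 931.034ms=9/5b +310.345ms=3/5b
5) 1241.379ms=12/5b +310.345ms=3/5b
6) 1551.724ms=3b +775.862ms=3/2b
7) 2327.586ms=9/2b +387.931ms=3/4b
8) 2715.517ms=21/4b +387.931ms=3/4b
9) 3103.448ms=6b +387.931ms=3/4b
10) 3491.379ms=27/4b +387.931ms=3/4b
11) 3879.31ms=15/2b +387.931ms=3/4b
12) 4267.241ms=33/4b +387.931ms=3/4b
Σ=9b of 9 (116bpm 3/8) — PASS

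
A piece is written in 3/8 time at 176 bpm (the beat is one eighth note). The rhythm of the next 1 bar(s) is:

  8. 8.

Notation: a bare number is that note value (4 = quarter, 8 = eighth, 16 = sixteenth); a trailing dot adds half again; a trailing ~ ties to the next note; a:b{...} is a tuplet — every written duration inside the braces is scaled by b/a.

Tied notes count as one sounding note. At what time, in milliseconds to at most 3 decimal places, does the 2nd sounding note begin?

1. 0.0ms @ 0 + 511.364ms (3/2)
2. 511.364ms @ 3/2 + 511.364ms (3/2)

note 2 onset = 3/2b = 511.364ms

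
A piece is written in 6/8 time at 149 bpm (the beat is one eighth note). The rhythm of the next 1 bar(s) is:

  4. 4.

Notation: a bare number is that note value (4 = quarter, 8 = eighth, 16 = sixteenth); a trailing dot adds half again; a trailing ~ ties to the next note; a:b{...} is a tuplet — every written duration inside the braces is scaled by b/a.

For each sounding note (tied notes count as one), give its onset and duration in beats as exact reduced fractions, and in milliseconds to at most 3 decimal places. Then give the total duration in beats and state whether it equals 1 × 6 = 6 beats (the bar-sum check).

1) 0.0ms=0b +1208.054ms=3b
2) 1208.054ms=3b +1208.054ms=3b
Σ=6b of 6 (149bpm 6/8) — PASS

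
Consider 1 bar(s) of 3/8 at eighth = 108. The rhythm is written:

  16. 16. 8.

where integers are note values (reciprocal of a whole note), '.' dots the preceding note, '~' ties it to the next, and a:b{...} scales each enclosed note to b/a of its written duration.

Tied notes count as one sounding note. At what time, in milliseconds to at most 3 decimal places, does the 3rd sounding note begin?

note 3 onset = 3/2b = 833.333ms

1. 0.0ms @ 0 + 416.667ms (3/4)
2. 416.667ms @ 3/4 + 416.667ms (3/4)
3. 833.333ms @ 3/2 + 833.333ms (3/2)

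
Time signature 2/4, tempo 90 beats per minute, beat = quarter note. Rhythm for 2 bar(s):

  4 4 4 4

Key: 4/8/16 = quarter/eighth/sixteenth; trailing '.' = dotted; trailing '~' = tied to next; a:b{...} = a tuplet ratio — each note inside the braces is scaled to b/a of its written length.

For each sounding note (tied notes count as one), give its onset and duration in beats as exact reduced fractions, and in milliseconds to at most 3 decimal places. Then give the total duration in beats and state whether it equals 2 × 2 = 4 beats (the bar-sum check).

1) 0.0ms=0b +666.667ms=1b
2) 666.667ms=1b +666.667ms=1b
3) 1333.333ms=2b +666.667ms=1b
4) 2000.0ms=3b +666.667ms=1b
Σ=4b of 4 (90bpm 2/4) — PASS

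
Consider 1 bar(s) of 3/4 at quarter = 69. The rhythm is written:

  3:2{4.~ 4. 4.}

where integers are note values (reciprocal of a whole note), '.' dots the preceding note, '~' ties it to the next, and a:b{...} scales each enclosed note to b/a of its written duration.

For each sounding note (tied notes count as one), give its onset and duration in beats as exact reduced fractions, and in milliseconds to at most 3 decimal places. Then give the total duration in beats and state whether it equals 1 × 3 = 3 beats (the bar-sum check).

1) 0.0ms=0b +1739.13ms=2b
2) 1739.13ms=2b +869.565ms=1b
Σ=3b of 3 (69bpm 3/4) — PASS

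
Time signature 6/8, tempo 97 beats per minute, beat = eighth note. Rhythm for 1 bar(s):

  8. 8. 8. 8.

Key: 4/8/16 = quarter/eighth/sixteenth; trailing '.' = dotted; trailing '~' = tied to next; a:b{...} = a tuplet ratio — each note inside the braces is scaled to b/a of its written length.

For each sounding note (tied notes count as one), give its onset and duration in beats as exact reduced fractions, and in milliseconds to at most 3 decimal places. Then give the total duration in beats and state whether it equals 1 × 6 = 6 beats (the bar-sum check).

1) 0.0ms=0b +927.835ms=3/2b
2) 927.835ms=3/2b +927.835ms=3/2b
3) 1855.67ms=3b +927.835ms=3/2b
4) 2783.505ms=9/2b +927.835ms=3/2b
Σ=6b of 6 (97bpm 6/8) — PASS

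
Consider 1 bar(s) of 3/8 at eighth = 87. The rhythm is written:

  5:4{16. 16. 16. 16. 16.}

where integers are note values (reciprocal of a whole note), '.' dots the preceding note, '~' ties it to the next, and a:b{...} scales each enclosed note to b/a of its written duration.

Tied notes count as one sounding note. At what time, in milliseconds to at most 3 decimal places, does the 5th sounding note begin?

note 5 onset = 12/5b = 1655.172ms

1. 0.0ms @ 0 + 413.793ms (3/5)
2. 413.793ms @ 3/5 + 413.793ms (3/5)
3. 827.586ms @ 6/5 + 413.793ms (3/5)
4. 1241.379ms @ 9/5 + 413.793ms (3/5)
5. 1655.172ms @ 12/5 + 413.793ms (3/5)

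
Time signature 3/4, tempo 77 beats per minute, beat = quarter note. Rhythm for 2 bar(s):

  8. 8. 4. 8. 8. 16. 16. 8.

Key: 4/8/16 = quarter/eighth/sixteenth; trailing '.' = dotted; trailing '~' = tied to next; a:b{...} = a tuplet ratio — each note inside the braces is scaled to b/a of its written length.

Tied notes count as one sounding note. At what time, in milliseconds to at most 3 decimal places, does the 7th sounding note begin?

note 7 onset = 39/8b = 3798.701ms

1. 0.0ms @ 0 + 584.416ms (3/4)
2. 584.416ms @ 3/4 + 584.416ms (3/4)
3. 1168.831ms @ 3/2 + 1168.831ms (3/2)
4. 2337.662ms @ 3 + 584.416ms (3/4)
5. 2922.078ms @ 15/4 + 584.416ms (3/4)
6. 3506.494ms @ 9/2 + 292.208ms (3/8)
7. 3798.701ms @ 39/8 + 292.208ms (3/8)
8. 4090.909ms @ 21/4 + 584.416ms (3/4)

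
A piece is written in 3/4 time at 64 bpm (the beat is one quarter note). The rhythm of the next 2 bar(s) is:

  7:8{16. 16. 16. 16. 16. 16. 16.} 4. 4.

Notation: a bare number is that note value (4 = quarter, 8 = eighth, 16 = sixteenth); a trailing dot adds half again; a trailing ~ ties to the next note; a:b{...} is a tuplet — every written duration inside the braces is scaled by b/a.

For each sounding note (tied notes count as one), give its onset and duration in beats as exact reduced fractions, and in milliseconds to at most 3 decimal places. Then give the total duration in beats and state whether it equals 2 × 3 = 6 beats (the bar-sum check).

1) 0.0ms=0b +401.786ms=3/7b
2) 401.786ms=3/7b +401.786ms=3/7b
3) 803.571ms=6/7b +401.786ms=3/7b
4) 1205.357ms=9/7b +401.786ms=3/7b
5) 1607.143ms=12/7b +401.786ms=3/7b
6) 2008.929ms=15/7b +401.786ms=3/7b
7) 2410.714ms=18/7b +401.786ms=3/7b
8) 2812.5ms=3b +1406.25ms=3/2b
9) 4218.75ms=9/2b +1406.25ms=3/2b
Σ=6b of 6 (64bpm 3/4) — PASS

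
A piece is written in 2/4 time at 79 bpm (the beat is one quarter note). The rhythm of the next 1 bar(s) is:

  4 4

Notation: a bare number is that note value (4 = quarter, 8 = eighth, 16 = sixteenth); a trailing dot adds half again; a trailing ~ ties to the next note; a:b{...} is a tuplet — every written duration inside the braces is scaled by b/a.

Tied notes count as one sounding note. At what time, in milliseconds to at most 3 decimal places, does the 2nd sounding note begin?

1. 0.0ms @ 0 + 759.494ms (1)
2. 759.494ms @ 1 + 759.494ms (1)

note 2 onset = 1b = 759.494ms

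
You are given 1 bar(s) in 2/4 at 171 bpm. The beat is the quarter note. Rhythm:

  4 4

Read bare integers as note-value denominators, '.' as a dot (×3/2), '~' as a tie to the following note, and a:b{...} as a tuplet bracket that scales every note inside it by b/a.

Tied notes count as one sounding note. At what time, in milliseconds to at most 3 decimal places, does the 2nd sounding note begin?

note 2 onset = 1b = 350.877ms

1. 0.0ms @ 0 + 350.877ms (1)
2. 350.877ms @ 1 + 350.877ms (1)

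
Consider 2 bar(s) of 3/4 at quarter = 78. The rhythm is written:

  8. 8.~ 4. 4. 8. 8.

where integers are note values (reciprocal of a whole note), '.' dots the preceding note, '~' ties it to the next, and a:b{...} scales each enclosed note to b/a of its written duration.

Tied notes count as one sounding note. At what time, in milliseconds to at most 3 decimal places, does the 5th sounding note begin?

1. 0.0ms @ 0 + 576.923ms (3/4)
2. 576.923ms @ 3/4 + 1730.769ms (9/4)
3. 2307.692ms @ 3 + 1153.846ms (3/2)
4. 3461.538ms @ 9/2 + 576.923ms (3/4)
5. 4038.462ms @ 21/4 + 576.923ms (3/4)

note 5 onset = 21/4b = 4038.462ms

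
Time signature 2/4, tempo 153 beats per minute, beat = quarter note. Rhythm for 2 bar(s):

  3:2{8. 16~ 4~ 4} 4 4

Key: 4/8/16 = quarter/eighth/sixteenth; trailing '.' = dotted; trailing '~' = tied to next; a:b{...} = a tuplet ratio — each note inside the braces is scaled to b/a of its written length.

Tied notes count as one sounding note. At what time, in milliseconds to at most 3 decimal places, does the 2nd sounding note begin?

1. 0.0ms @ 0 + 196.078ms (1/2)
2. 196.078ms @ 1/2 + 588.235ms (3/2)
3. 784.314ms @ 2 + 392.157ms (1)
4. 1176.471ms @ 3 + 392.157ms (1)

note 2 onset = 1/2b = 196.078ms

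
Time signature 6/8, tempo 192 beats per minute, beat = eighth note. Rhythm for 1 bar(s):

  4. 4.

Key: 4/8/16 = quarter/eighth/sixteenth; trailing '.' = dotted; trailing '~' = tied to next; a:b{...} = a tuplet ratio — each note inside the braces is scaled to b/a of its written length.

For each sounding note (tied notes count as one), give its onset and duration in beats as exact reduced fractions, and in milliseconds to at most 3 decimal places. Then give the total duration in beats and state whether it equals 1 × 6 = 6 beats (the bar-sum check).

1) 0.0ms=0b +937.5ms=3b
2) 937.5ms=3b +937.5ms=3b
Σ=6b of 6 (192bpm 6/8) — PASS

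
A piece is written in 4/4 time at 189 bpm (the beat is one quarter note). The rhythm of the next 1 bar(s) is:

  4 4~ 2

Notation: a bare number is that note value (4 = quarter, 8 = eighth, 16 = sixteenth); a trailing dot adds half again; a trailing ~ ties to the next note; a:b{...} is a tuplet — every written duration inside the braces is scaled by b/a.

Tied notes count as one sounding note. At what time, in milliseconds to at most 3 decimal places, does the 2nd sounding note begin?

1. 0.0ms @ 0 + 317.46ms (1)
2. 317.46ms @ 1 + 952.381ms (3)

note 2 onset = 1b = 317.46ms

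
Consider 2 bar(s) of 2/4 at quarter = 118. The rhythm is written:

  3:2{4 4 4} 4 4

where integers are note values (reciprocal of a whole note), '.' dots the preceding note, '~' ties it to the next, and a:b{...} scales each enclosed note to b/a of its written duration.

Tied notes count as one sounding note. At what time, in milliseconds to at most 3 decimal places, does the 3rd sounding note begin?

1. 0.0ms @ 0 + 338.983ms (2/3)
2. 338.983ms @ 2/3 + 338.983ms (2/3)
3. 677.966ms @ 4/3 + 338.983ms (2/3)
4. 1016.949ms @ 2 + 508.475ms (1)
5. 1525.424ms @ 3 + 508.475ms (1)

note 3 onset = 4/3b = 677.966ms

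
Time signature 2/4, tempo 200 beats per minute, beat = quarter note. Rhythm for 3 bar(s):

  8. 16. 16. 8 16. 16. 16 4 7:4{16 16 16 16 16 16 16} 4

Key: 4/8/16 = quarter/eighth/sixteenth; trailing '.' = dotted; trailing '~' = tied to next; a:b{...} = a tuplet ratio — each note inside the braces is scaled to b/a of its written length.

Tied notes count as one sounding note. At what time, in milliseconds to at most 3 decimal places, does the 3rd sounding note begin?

1. 0.0ms @ 0 + 225.0ms (3/4)
2. 225.0ms @ 3/4 + 112.5ms (3/8)
3. 337.5ms @ 9/8 + 112.5ms (3/8)
4. 450.0ms @ 3/2 + 150.0ms (1/2)
5. 600.0ms @ 2 + 112.5ms (3/8)
6. 712.5ms @ 19/8 + 112.5ms (3/8)
7. 825.0ms @ 11/4 + 75.0ms (1/4)
8. 900.0ms @ 3 + 300.0ms (1)
9. 1200.0ms @ 4 + 42.857ms (1/7)
10. 1242.857ms @ 29/7 + 42.857ms (1/7)
11. 1285.714ms @ 30/7 + 42.857ms (1/7)
12. 1328.571ms @ 31/7 + 42.857ms (1/7)
13. 1371.429ms @ 32/7 + 42.857ms (1/7)
14. 1414.286ms @ 33/7 + 42.857ms (1/7)
15. 1457.143ms @ 34/7 + 42.857ms (1/7)
16. 1500.0ms @ 5 + 300.0ms (1)

note 3 onset = 9/8b = 337.5ms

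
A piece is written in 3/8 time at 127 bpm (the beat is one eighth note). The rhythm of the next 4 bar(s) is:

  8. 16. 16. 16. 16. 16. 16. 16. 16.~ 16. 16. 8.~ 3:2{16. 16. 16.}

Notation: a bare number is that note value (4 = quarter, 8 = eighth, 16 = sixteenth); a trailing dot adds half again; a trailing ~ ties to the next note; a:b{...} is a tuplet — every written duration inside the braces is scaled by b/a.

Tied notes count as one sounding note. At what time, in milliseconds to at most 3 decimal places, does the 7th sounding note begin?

1. 0.0ms @ 0 + 708.661ms (3/2)
2. 708.661ms @ 3/2 + 354.331ms (3/4)
3. 1062.992ms @ 9/4 + 354.331ms (3/4)
4. 1417.323ms @ 3 + 354.331ms (3/4)
5. 1771.654ms @ 15/4 + 354.331ms (3/4)
6. 2125.984ms @ 9/2 + 354.331ms (3/4)
7. 2480.315ms @ 21/4 + 354.331ms (3/4)
8. 2834.646ms @ 6 + 354.331ms (3/4)
9. 3188.976ms @ 27/4 + 708.661ms (3/2)
10. 3897.638ms @ 33/4 + 354.331ms (3/4)
11. 4251.969ms @ 9 + 944.882ms (2)
12. 5196.85ms @ 11 + 236.22ms (1/2)
13. 5433.071ms @ 23/2 + 236.22ms (1/2)

note 7 onset = 21/4b = 2480.315ms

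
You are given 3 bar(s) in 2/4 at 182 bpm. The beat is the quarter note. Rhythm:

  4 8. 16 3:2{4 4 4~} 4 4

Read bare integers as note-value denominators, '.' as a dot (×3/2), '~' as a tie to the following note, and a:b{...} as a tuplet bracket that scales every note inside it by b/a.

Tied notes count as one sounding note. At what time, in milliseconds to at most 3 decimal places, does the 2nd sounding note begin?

note 2 onset = 1b = 329.67ms

1. 0.0ms @ 0 + 329.67ms (1)
2. 329.67ms @ 1 + 247.253ms (3/4)
3. 576.923ms @ 7/4 + 82.418ms (1/4)
4. 659.341ms @ 2 + 219.78ms (2/3)
5. 879.121ms @ 8/3 + 219.78ms (2/3)
6. 1098.901ms @ 10/3 + 549.451ms (5/3)
7. 1648.352ms @ 5 + 329.67ms (1)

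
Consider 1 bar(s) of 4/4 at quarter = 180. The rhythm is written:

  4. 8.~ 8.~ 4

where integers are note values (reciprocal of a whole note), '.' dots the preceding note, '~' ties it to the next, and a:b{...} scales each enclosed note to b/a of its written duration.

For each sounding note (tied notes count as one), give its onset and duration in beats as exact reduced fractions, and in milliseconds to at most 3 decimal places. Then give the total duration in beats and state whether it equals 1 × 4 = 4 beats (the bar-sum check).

1) 0.0ms=0b +500.0ms=3/2b
2) 500.0ms=3/2b +833.333ms=5/2b
Σ=4b of 4 (180bpm 4/4) — PASS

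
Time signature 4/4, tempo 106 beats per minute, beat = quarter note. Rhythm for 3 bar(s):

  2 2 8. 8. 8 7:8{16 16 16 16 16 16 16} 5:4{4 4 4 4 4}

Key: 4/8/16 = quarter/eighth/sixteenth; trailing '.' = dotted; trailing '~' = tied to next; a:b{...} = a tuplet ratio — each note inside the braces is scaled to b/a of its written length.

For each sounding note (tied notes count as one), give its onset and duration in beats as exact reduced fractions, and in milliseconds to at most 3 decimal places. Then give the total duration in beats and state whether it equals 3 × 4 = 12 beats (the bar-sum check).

1) 0.0ms=0b +1132.075ms=2b
2) 1132.075ms=2b +1132.075ms=2b
3) 2264.151ms=4b +424.528ms=3/4b
4) 2688.679ms=19/4b +424.528ms=3/4b
5) 3113.208ms=11/2b +283.019ms=1/2b
6) 3396.226ms=6b +161.725ms=2/7b
7) 3557.951ms=44/7b +161.725ms=2/7b
8) 3719.677ms=46/7b +161.725ms=2/7b
9) 3881.402ms=48/7b +161.725ms=2/7b
10) 4043.127ms=50/7b +161.725ms=2/7b
11) 4204.852ms=52/7b +161.725ms=2/7b
12) 4366.577ms=54/7b +161.725ms=2/7b
13) 4528.302ms=8b +452.83ms=4/5b
14) 4981.132ms=44/5b +452.83ms=4/5b
15) 5433.962ms=48/5b +452.83ms=4/5b
16) 5886.792ms=52/5b +452.83ms=4/5b
17) 6339.623ms=56/5b +452.83ms=4/5b
Σ=12b of 12 (106bpm 4/4) — PASS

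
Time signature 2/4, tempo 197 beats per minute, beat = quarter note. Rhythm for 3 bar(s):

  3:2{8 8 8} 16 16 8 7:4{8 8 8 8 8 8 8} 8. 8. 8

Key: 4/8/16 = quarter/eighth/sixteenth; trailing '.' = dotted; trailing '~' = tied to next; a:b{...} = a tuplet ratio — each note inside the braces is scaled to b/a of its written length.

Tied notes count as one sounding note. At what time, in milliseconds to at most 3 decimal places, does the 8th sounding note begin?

1. 0.0ms @ 0 + 101.523ms (1/3)
2. 101.523ms @ 1/3 + 101.523ms (1/3)
3. 203.046ms @ 2/3 + 101.523ms (1/3)
4. 304.569ms @ 1 + 76.142ms (1/4)
5. 380.711ms @ 5/4 + 76.142ms (1/4)
6. 456.853ms @ 3/2 + 152.284ms (1/2)
7. 609.137ms @ 2 + 87.02ms (2/7)
8. 696.157ms @ 16/7 + 87.02ms (2/7)
9. 783.176ms @ 18/7 + 87.02ms (2/7)
10. 870.196ms @ 20/7 + 87.02ms (2/7)
11. 957.215ms @ 22/7 + 87.02ms (2/7)
12. 1044.235ms @ 24/7 + 87.02ms (2/7)
13. 1131.255ms @ 26/7 + 87.02ms (2/7)
14. 1218.274ms @ 4 + 228.426ms (3/4)
15. 1446.701ms @ 19/4 + 228.426ms (3/4)
16. 1675.127ms @ 11/2 + 152.284ms (1/2)

note 8 onset = 16/7b = 696.157ms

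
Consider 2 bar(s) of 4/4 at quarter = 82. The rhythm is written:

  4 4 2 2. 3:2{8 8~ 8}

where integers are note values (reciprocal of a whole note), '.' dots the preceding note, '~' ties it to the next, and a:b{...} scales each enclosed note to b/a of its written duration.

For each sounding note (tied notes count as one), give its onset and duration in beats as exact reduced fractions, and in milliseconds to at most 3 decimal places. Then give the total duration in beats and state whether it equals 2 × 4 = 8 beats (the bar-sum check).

1) 0.0ms=0b +731.707ms=1b
2) 731.707ms=1b +731.707ms=1b
3) 1463.415ms=2b +1463.415ms=2b
4) 2926.829ms=4b +2195.122ms=3b
5) 5121.951ms=7b +243.902ms=1/3b
6) 5365.854ms=22/3b +487.805ms=2/3b
Σ=8b of 8 (82bpm 4/4) — PASS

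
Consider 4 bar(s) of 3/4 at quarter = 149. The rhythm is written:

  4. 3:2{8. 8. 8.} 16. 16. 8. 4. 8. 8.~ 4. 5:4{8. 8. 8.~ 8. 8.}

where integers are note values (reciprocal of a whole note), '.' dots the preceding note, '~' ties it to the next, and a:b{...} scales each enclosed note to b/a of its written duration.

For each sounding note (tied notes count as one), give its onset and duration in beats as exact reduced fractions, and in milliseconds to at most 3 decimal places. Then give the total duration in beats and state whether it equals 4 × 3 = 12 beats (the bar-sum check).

1) 0.0ms=0b +604.027ms=3/2b
2) 604.027ms=3/2b +201.342ms=1/2b
3) 805.369ms=2b +201.342ms=1/2b
4) 1006.711ms=5/2b +201.342ms=1/2b
5) 1208.054ms=3b +151.007ms=3/8b
6) 1359.06ms=27/8b +151.007ms=3/8b
7) 1510.067ms=15/4b +302.013ms=3/4b
8) 1812.081ms=9/2b +604.027ms=3/2b
9) 2416.107ms=6b +302.013ms=3/4b
10) 2718.121ms=27/4b +906.04ms=9/4b
11) 3624.161ms=9b +241.611ms=3/5b
12) 3865.772ms=48/5b +241.611ms=3/5b
13) 4107.383ms=51/5b +483.221ms=6/5b
14) 4590.604ms=57/5b +241.611ms=3/5b
Σ=12b of 12 (149bpm 3/4) — PASS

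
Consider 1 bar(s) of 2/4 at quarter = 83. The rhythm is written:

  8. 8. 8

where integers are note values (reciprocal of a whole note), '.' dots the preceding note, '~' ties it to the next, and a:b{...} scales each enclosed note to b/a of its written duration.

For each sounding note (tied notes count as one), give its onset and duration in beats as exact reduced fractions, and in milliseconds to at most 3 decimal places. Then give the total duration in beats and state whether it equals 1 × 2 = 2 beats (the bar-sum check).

1) 0.0ms=0b +542.169ms=3/4b
2) 542.169ms=3/4b +542.169ms=3/4b
3) 1084.337ms=3/2b +361.446ms=1/2b
Σ=2b of 2 (83bpm 2/4) — PASS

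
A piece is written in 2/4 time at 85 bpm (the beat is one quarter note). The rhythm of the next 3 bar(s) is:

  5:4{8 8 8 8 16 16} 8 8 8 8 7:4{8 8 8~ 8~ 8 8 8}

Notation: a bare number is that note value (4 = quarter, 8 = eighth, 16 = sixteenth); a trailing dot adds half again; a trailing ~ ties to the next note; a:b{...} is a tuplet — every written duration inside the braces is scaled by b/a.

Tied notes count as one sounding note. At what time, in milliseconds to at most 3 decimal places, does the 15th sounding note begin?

note 15 onset = 40/7b = 4033.613ms

1. 0.0ms @ 0 + 282.353ms (2/5)
2. 282.353ms @ 2/5 + 282.353ms (2/5)
3. 564.706ms @ 4/5 + 282.353ms (2/5)
4. 847.059ms @ 6/5 + 282.353ms (2/5)
5. 1129.412ms @ 8/5 + 141.176ms (1/5)
6. 1270.588ms @ 9/5 + 141.176ms (1/5)
7. 1411.765ms @ 2 + 352.941ms (1/2)
8. 1764.706ms @ 5/2 + 352.941ms (1/2)
9. 2117.647ms @ 3 + 352.941ms (1/2)
10. 2470.588ms @ 7/2 + 352.941ms (1/2)
11. 2823.529ms @ 4 + 201.681ms (2/7)
12. 3025.21ms @ 30/7 + 201.681ms (2/7)
13. 3226.891ms @ 32/7 + 605.042ms (6/7)
14. 3831.933ms @ 38/7 + 201.681ms (2/7)
15. 4033.613ms @ 40/7 + 201.681ms (2/7)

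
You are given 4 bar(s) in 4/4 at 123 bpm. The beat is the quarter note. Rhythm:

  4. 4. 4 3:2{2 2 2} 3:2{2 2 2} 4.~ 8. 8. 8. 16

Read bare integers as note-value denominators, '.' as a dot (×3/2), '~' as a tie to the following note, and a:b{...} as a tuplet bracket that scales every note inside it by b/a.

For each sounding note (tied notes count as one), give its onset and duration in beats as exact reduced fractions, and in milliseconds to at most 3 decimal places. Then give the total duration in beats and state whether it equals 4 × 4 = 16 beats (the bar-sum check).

1) 0.0ms=0b +731.707ms=3/2b
2) 731.707ms=3/2b +731.707ms=3/2b
3) 1463.415ms=3b +487.805ms=1b
4) 1951.22ms=4b +650.407ms=4/3b
5) 2601.626ms=16/3b +650.407ms=4/3b
6) 3252.033ms=20/3b +650.407ms=4/3b
7) 3902.439ms=8b +650.407ms=4/3b
8) 4552.846ms=28/3b +650.407ms=4/3b
9) 5203.252ms=32/3b +650.407ms=4/3b
10) 5853.659ms=12b +1097.561ms=9/4b
11) 6951.22ms=57/4b +365.854ms=3/4b
12) 7317.073ms=15b +365.854ms=3/4b
13) 7682.927ms=63/4b +121.951ms=1/4b
Σ=16b of 16 (123bpm 4/4) — PASS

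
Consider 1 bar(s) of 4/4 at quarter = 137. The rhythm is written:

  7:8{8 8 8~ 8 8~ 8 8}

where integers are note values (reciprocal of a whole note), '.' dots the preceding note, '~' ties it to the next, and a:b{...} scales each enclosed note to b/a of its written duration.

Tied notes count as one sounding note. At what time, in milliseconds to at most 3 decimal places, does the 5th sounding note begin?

1. 0.0ms @ 0 + 250.261ms (4/7)
2. 250.261ms @ 4/7 + 250.261ms (4/7)
3. 500.521ms @ 8/7 + 500.521ms (8/7)
4. 1001.043ms @ 16/7 + 500.521ms (8/7)
5. 1501.564ms @ 24/7 + 250.261ms (4/7)

note 5 onset = 24/7b = 1501.564ms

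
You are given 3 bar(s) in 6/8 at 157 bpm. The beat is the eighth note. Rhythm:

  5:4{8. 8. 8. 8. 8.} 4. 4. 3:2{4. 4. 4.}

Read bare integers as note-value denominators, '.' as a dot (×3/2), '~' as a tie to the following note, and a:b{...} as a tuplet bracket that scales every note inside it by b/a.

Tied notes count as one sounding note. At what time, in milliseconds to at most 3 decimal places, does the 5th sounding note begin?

note 5 onset = 24/5b = 1834.395ms

1. 0.0ms @ 0 + 458.599ms (6/5)
2. 458.599ms @ 6/5 + 458.599ms (6/5)
3. 917.197ms @ 12/5 + 458.599ms (6/5)
4. 1375.796ms @ 18/5 + 458.599ms (6/5)
5. 1834.395ms @ 24/5 + 458.599ms (6/5)
6. 2292.994ms @ 6 + 1146.497ms (3)
7. 3439.49ms @ 9 + 1146.497ms (3)
8. 4585.987ms @ 12 + 764.331ms (2)
9. 5350.318ms @ 14 + 764.331ms (2)
10. 6114.65ms @ 16 + 764.331ms (2)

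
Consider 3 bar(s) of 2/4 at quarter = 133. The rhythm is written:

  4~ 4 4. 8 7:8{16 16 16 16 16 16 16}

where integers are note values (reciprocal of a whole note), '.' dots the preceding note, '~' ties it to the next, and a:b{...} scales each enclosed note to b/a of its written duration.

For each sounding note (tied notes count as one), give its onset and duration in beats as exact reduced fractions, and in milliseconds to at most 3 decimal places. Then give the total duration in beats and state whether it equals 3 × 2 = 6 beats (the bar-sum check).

1) 0.0ms=0b +902.256ms=2b
2) 902.256ms=2b +676.692ms=3/2b
3) 1578.947ms=7/2b +225.564ms=1/2b
4) 1804.511ms=4b +128.894ms=2/7b
5) 1933.405ms=30/7b +128.894ms=2/7b
6) 2062.299ms=32/7b +128.894ms=2/7b
7) 2191.192ms=34/7b +128.894ms=2/7b
8) 2320.086ms=36/7b +128.894ms=2/7b
9) 2448.98ms=38/7b +128.894ms=2/7b
10) 2577.873ms=40/7b +128.894ms=2/7b
Σ=6b of 6 (133bpm 2/4) — PASS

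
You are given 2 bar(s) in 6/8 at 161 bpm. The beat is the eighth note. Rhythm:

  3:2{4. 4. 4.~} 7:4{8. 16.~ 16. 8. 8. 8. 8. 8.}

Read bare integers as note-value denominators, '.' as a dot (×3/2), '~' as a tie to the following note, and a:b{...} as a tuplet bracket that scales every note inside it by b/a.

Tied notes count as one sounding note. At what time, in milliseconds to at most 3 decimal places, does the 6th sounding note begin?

note 6 onset = 60/7b = 3194.321ms

1. 0.0ms @ 0 + 745.342ms (2)
2. 745.342ms @ 2 + 745.342ms (2)
3. 1490.683ms @ 4 + 1064.774ms (20/7)
4. 2555.457ms @ 48/7 + 319.432ms (6/7)
5. 2874.889ms @ 54/7 + 319.432ms (6/7)
6. 3194.321ms @ 60/7 + 319.432ms (6/7)
7. 3513.753ms @ 66/7 + 319.432ms (6/7)
8. 3833.185ms @ 72/7 + 319.432ms (6/7)
9. 4152.618ms @ 78/7 + 319.432ms (6/7)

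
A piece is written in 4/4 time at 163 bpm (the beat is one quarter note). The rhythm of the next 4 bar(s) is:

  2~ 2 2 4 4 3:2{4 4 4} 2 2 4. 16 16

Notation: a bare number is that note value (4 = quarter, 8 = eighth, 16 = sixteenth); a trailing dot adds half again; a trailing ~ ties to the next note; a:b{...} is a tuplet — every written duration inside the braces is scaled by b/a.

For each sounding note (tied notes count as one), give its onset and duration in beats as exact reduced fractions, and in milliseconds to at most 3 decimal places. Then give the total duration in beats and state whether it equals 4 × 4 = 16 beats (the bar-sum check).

1) 0.0ms=0b +1472.393ms=4b
2) 1472.393ms=4b +736.196ms=2b
3) 2208.589ms=6b +368.098ms=1b
4) 2576.687ms=7b +368.098ms=1b
5) 2944.785ms=8b +245.399ms=2/3b
6) 3190.184ms=26/3b +245.399ms=2/3b
7) 3435.583ms=28/3b +245.399ms=2/3b
8) 3680.982ms=10b +736.196ms=2b
9) 4417.178ms=12b +736.196ms=2b
10) 5153.374ms=14b +552.147ms=3/2b
11) 5705.521ms=31/2b +92.025ms=1/4b
12) 5797.546ms=63/4b +92.025ms=1/4b
Σ=16b of 16 (163bpm 4/4) — PASS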